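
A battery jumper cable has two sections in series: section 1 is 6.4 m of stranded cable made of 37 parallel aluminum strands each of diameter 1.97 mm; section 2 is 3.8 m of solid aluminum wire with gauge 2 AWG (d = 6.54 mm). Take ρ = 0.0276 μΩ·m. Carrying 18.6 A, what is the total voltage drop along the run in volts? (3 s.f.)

ρ = 0.0276 μΩ·m = 2.76×10^-8 Ω·m
Section 1: A_strand = π(9.8500e-04)² = 3.048e-06 m²; R₁ = ρL/(N·A_s) = (2.76×10^-8)(6.4)/(37×3.048e-06) = 0.001566 Ω
Section 2: A = π(6.54/2 mm)² = π(3.2700e-03 m)² = 3.359e-05 m²
R₂ = (2.76×10^-8)(3.8)/(3.359e-05) = 0.003122 Ω
R = R₁ + R₂ = 0.004688 Ω
V = IR = 18.6 × 0.004688 = 0.0872 V

0.0872 V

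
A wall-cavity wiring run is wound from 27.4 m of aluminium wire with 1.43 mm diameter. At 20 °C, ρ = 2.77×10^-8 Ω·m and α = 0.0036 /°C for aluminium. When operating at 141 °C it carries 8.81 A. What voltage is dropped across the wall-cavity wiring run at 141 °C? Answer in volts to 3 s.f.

A = π(d/2)² = π(7.1500e-04 m)² = 1.606e-06 m²
R₍20₎ = ρL/A = (2.77×10^-8)(27.4)/(1.606e-06) = 0.4726 Ω
R₍141₎ = R₍20₎(1 + αΔT) = 0.4726 × (1 + 0.0036×121) = 0.6784 Ω
V = IR = 8.81 × 0.6784 = 5.98 V

5.98 V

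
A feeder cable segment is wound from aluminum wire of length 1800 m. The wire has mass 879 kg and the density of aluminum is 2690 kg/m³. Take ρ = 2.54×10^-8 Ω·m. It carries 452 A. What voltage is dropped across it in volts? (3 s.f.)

114 V

A = m/(density·L) = 879/(2690×1800) = 1.8154e-04 m²
R = ρL/A = (2.54×10^-8)(1800)/(1.8154e-04) = 0.2519 Ω
V = IR = 452 × 0.2519 = 114 V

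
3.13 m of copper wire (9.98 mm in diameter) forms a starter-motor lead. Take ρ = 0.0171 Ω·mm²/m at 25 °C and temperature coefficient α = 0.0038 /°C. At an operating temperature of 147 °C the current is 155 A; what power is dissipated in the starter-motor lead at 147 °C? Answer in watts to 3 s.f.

24.1 W

ρ = 0.0171 Ω·mm²/m = 1.71×10^-8 Ω·m
A = π(d/2)² = π(4.9900e-03 m)² = 7.823e-05 m²
R₍25₎ = ρL/A = (1.71×10^-8)(3.13)/(7.823e-05) = 6.842×10^-4 Ω
R₍147₎ = R₍25₎(1 + αΔT) = 6.842×10^-4 × (1 + 0.0038×122) = 0.001001 Ω
P = I²R = (155)² × 0.001001 = 24.1 W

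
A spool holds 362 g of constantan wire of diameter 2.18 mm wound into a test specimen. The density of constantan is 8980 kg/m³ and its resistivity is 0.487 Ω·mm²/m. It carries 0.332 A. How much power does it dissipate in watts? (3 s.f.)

0.155 W

ρ = 0.487 Ω·mm²/m = 4.87×10^-7 Ω·m
A = π(d/2)² = π(1.0900e-03 m)² = 3.7325e-06 m²
L = m/(density·A) = 0.362/(8980×3.7325e-06) = 10.8 m
R = ρL/A = (4.87×10^-7)(10.8)/(3.7325e-06) = 1.409 Ω
P = I²R = (0.332)² × 1.409 = 0.155 W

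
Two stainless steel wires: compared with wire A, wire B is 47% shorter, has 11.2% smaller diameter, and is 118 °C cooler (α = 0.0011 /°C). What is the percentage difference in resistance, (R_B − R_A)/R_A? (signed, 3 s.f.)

-41.5%

R ∝ ρL/d² with ρ ∝ (1+αΔT), so R_B/R_A = (1 − 47/100) × (1 − 11.2/100)⁻² × (1 − 0.0011×118)
= 0.53 × 1.268 × 0.8702 = 0.5849
(R_B − R_A)/R_A = 0.5849 − 1 = -41.5%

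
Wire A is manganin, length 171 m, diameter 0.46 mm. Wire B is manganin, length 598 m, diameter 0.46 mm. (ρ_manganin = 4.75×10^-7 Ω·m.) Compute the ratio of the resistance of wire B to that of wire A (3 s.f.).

3.50

R ∝ ρL/d², so R_B/R_A = (L_B/L_A)
= (598/171) = 3.50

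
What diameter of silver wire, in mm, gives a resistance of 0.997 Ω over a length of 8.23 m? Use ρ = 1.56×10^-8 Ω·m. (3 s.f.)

A = ρL/R = (1.56×10^-8)(8.23)/(0.997) = 1.288e-07 m²
d = 2√(A/π) = 4.049e-04 m = 0.405 mm

0.405 mm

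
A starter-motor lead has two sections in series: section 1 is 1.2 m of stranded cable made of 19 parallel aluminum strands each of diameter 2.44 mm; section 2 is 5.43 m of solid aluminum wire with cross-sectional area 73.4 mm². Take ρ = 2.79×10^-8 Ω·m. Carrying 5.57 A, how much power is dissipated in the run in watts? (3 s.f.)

0.0757 W

Section 1: A_strand = π(1.2200e-03)² = 4.676e-06 m²; R₁ = ρL/(N·A_s) = (2.79×10^-8)(1.2)/(19×4.676e-06) = 3.768×10^-4 Ω
Section 2: A = 73.4 mm² = 7.340e-05 m²
R₂ = (2.79×10^-8)(5.43)/(7.340e-05) = 0.002064 Ω
R = R₁ + R₂ = 0.002441 Ω
P = I²R = (5.57)² × 0.002441 = 0.0757 W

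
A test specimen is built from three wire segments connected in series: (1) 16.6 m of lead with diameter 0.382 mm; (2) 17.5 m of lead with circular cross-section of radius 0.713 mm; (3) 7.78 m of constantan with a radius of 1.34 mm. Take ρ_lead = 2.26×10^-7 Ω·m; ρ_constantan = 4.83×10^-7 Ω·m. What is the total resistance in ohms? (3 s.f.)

Seg 1: A = π(d/2)² = π(1.9100e-04 m)² = 1.146e-07 m²
R_1 = (2.26×10^-7)(16.6)/(1.146e-07) = 32.73 Ω
Seg 2: A = πr² = π(7.1300e-04 m)² = 1.597e-06 m²
R_2 = (2.26×10^-7)(17.5)/(1.597e-06) = 2.476 Ω
Seg 3: A = πr² = π(1.3400e-03 m)² = 5.641e-06 m²
R_3 = (4.83×10^-7)(7.78)/(5.641e-06) = 0.6661 Ω
R_total = R_1 + R_2 + R_3 = 35.9 Ω

35.9 Ω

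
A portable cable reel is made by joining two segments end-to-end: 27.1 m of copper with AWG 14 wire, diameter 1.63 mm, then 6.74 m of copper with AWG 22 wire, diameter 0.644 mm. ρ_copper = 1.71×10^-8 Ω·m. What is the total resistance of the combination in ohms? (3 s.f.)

Segment 1: A = π(1.63/2 mm)² = π(8.1500e-04 m)² = 2.087e-06 m²
R₁ = ρL/A = (1.71×10^-8)(27.1)/(2.087e-06) = 0.2221 Ω
Segment 2: A = π(0.644/2 mm)² = π(3.2200e-04 m)² = 3.257e-07 m²
R₂ = (1.71×10^-8)(6.74)/(3.257e-07) = 0.3538 Ω
R = R₁ + R₂ = 0.576 Ω

0.576 Ω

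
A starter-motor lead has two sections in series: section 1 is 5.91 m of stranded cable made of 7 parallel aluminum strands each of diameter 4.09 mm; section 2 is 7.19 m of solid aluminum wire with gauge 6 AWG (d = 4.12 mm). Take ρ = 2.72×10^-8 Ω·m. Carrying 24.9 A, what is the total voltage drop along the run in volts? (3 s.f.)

0.409 V

Section 1: A_strand = π(2.0450e-03)² = 1.314e-05 m²; R₁ = ρL/(N·A_s) = (2.72×10^-8)(5.91)/(7×1.314e-05) = 0.001748 Ω
Section 2: A = π(4.12/2 mm)² = π(2.0600e-03 m)² = 1.333e-05 m²
R₂ = (2.72×10^-8)(7.19)/(1.333e-05) = 0.01467 Ω
R = R₁ + R₂ = 0.01642 Ω
V = IR = 24.9 × 0.01642 = 0.409 V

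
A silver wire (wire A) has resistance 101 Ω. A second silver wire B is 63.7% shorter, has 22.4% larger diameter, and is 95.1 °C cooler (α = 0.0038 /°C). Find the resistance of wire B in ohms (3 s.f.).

R ∝ ρL/d² with ρ ∝ (1+αΔT), so R_B/R_A = (1 − 63.7/100) × (1 + 22.4/100)⁻² × (1 − 0.0038×95.1)
= 0.363 × 0.6675 × 0.6386 = 0.1547
R_B = 0.1547 × 101 = 15.6 Ω

15.6 Ω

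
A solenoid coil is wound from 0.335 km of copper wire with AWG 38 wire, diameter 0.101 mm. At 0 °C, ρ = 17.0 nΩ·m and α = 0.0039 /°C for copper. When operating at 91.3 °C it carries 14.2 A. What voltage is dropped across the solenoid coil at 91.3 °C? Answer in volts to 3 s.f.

ρ = 17.0 nΩ·m = 1.70×10^-8 Ω·m
A = π(0.101/2 mm)² = π(5.0500e-05 m)² = 8.012e-09 m²
R₍0₎ = ρL/A = (1.70×10^-8)(335)/(8.012e-09) = 710.8 Ω
R₍91.3₎ = R₍0₎(1 + αΔT) = 710.8 × (1 + 0.0039×91.3) = 963.9 Ω
V = IR = 14.2 × 963.9 = 13700 V

13700 V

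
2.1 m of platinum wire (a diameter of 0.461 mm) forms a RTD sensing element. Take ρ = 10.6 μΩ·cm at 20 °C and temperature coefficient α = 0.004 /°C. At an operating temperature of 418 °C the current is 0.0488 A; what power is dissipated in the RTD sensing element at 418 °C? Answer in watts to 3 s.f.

0.00823 W

ρ = 10.6 μΩ·cm = 1.06×10^-7 Ω·m
A = π(d/2)² = π(2.3050e-04 m)² = 1.669e-07 m²
R₍20₎ = ρL/A = (1.06×10^-7)(2.1)/(1.669e-07) = 1.334 Ω
R₍418₎ = R₍20₎(1 + αΔT) = 1.334 × (1 + 0.004×398) = 3.457 Ω
P = I²R = (0.0488)² × 3.457 = 0.00823 W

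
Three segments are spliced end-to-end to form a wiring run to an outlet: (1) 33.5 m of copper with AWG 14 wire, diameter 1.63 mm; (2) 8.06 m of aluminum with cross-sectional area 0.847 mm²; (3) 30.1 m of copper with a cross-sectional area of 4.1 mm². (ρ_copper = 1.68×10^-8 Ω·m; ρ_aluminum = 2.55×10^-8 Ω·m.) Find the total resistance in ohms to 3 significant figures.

Seg 1: A = π(1.63/2 mm)² = π(8.1500e-04 m)² = 2.087e-06 m²
R_1 = (1.68×10^-8)(33.5)/(2.087e-06) = 0.2697 Ω
Seg 2: A = 0.847 mm² = 8.470e-07 m²
R_2 = (2.55×10^-8)(8.06)/(8.470e-07) = 0.2427 Ω
Seg 3: A = 4.1 mm² = 4.100e-06 m²
R_3 = (1.68×10^-8)(30.1)/(4.100e-06) = 0.1233 Ω
R_total = R_1 + R_2 + R_3 = 0.636 Ω

0.636 Ω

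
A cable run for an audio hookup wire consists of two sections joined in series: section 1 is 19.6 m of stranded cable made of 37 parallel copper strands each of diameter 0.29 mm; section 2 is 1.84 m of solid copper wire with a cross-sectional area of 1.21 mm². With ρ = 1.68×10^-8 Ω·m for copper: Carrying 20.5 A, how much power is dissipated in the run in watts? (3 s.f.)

67.4 W

Section 1: A_strand = π(1.4500e-04)² = 6.605e-08 m²; R₁ = ρL/(N·A_s) = (1.68×10^-8)(19.6)/(37×6.605e-08) = 0.1347 Ω
Section 2: A = 1.21 mm² = 1.210e-06 m²
R₂ = (1.68×10^-8)(1.84)/(1.210e-06) = 0.02555 Ω
R = R₁ + R₂ = 0.1603 Ω
P = I²R = (20.5)² × 0.1603 = 67.4 W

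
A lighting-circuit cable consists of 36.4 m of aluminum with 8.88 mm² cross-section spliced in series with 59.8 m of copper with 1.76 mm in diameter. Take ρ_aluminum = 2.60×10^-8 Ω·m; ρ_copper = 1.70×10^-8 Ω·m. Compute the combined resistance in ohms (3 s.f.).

Segment 1: A = 8.88 mm² = 8.880e-06 m²
R₁ = ρL/A = (2.60×10^-8)(36.4)/(8.880e-06) = 0.1066 Ω
Segment 2: A = π(d/2)² = π(8.8000e-04 m)² = 2.433e-06 m²
R₂ = (1.70×10^-8)(59.8)/(2.433e-06) = 0.4179 Ω
R = R₁ + R₂ = 0.524 Ω

0.524 Ω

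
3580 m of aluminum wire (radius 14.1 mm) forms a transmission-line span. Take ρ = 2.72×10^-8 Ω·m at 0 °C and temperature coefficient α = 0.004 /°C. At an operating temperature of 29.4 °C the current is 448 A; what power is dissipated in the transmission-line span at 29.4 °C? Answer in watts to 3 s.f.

A = πr² = π(1.4100e-02 m)² = 6.246e-04 m²
R₍0₎ = ρL/A = (2.72×10^-8)(3580)/(6.246e-04) = 0.1559 Ω
R₍29.4₎ = R₍0₎(1 + αΔT) = 0.1559 × (1 + 0.004×29.4) = 0.1742 Ω
P = I²R = (448)² × 0.1742 = 35000 W

35000 W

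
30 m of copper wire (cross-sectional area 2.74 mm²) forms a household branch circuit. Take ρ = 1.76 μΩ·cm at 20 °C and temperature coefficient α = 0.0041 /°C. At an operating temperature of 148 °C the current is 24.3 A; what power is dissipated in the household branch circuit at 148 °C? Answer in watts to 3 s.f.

174 W

ρ = 1.76 μΩ·cm = 1.76×10^-8 Ω·m
A = 2.74 mm² = 2.740e-06 m²
R₍20₎ = ρL/A = (1.76×10^-8)(30)/(2.740e-06) = 0.1927 Ω
R₍148₎ = R₍20₎(1 + αΔT) = 0.1927 × (1 + 0.0041×128) = 0.2938 Ω
P = I²R = (24.3)² × 0.2938 = 174 W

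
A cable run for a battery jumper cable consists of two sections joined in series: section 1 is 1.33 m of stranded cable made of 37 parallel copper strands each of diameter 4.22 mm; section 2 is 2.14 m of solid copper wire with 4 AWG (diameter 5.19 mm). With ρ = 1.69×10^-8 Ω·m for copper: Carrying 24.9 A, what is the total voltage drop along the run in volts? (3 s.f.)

Section 1: A_strand = π(2.1100e-03)² = 1.399e-05 m²; R₁ = ρL/(N·A_s) = (1.69×10^-8)(1.33)/(37×1.399e-05) = 4.343×10^-5 Ω
Section 2: A = π(5.19/2 mm)² = π(2.5950e-03 m)² = 2.116e-05 m²
R₂ = (1.69×10^-8)(2.14)/(2.116e-05) = 0.00171 Ω
R = R₁ + R₂ = 0.001753 Ω
V = IR = 24.9 × 0.001753 = 0.0436 V

0.0436 V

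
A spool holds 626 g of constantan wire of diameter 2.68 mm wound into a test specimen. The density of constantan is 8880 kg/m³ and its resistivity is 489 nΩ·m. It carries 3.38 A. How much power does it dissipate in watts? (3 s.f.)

ρ = 489 nΩ·m = 4.89×10^-7 Ω·m
A = π(d/2)² = π(1.3400e-03 m)² = 5.6410e-06 m²
L = m/(density·A) = 0.626/(8880×5.6410e-06) = 12.5 m
R = ρL/A = (4.89×10^-7)(12.5)/(5.6410e-06) = 1.083 Ω
P = I²R = (3.38)² × 1.083 = 12.4 W

12.4 W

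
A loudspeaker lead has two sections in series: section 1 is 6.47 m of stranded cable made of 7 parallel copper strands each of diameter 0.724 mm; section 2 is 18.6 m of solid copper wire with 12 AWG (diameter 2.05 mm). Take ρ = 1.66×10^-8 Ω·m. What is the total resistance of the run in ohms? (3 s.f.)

Section 1: A_strand = π(3.6200e-04)² = 4.117e-07 m²; R₁ = ρL/(N·A_s) = (1.66×10^-8)(6.47)/(7×4.117e-07) = 0.03727 Ω
Section 2: A = π(2.05/2 mm)² = π(1.0250e-03 m)² = 3.301e-06 m²
R₂ = (1.66×10^-8)(18.6)/(3.301e-06) = 0.09355 Ω
R = R₁ + R₂ = 0.131 Ω

0.131 Ω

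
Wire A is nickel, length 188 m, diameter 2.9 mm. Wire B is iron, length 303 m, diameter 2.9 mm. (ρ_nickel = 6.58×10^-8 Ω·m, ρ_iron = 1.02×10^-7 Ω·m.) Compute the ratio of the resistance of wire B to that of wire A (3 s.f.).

R ∝ ρL/d², so R_B/R_A = (ρ_B/ρ_A) × (L_B/L_A)
= (1.02×10^-7/6.58×10^-8) × (303/188) = 2.50

2.50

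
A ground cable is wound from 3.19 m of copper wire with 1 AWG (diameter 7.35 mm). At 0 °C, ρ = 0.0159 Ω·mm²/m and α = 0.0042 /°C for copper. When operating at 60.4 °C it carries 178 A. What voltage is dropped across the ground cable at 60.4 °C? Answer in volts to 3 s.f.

ρ = 0.0159 Ω·mm²/m = 1.59×10^-8 Ω·m
A = π(7.35/2 mm)² = π(3.6750e-03 m)² = 4.243e-05 m²
R₍0₎ = ρL/A = (1.59×10^-8)(3.19)/(4.243e-05) = 0.001195 Ω
R₍60.4₎ = R₍0₎(1 + αΔT) = 0.001195 × (1 + 0.0042×60.4) = 0.001499 Ω
V = IR = 178 × 0.001499 = 0.267 V

0.267 V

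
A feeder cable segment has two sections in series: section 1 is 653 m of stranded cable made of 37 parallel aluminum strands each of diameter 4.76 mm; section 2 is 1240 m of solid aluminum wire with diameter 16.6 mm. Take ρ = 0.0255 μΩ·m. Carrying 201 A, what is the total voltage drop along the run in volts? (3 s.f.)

ρ = 0.0255 μΩ·m = 2.55×10^-8 Ω·m
Section 1: A_strand = π(2.3800e-03)² = 1.780e-05 m²; R₁ = ρL/(N·A_s) = (2.55×10^-8)(653)/(37×1.780e-05) = 0.02529 Ω
Section 2: A = π(d/2)² = π(8.3000e-03 m)² = 2.164e-04 m²
R₂ = (2.55×10^-8)(1240)/(2.164e-04) = 0.1461 Ω
R = R₁ + R₂ = 0.1714 Ω
V = IR = 201 × 0.1714 = 34.4 V

34.4 V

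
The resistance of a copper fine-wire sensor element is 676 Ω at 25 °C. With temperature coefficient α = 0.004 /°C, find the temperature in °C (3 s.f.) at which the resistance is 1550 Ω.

R = R₀(1 + α(T − T₀)) ⇒ T = T₀ + (R/R₀ − 1)/α
T = 25 + (1550/676 − 1)/0.004 = 25 + (1.293)/0.004 = 348 °C

348 °C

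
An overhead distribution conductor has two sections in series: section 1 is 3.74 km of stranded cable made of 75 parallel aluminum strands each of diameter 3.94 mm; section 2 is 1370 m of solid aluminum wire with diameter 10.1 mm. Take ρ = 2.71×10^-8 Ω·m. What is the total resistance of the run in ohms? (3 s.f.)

Section 1: A_strand = π(1.9700e-03)² = 1.219e-05 m²; R₁ = ρL/(N·A_s) = (2.71×10^-8)(3740)/(75×1.219e-05) = 0.1108 Ω
Section 2: A = π(d/2)² = π(5.0500e-03 m)² = 8.012e-05 m²
R₂ = (2.71×10^-8)(1370)/(8.012e-05) = 0.4634 Ω
R = R₁ + R₂ = 0.574 Ω

0.574 Ω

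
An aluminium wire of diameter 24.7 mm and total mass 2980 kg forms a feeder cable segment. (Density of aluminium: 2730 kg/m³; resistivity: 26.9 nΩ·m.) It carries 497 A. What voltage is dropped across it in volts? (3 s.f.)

63.6 V

ρ = 26.9 nΩ·m = 2.69×10^-8 Ω·m
A = π(d/2)² = π(1.2350e-02 m)² = 4.7916e-04 m²
L = m/(density·A) = 2980/(2730×4.7916e-04) = 2278 m
R = ρL/A = (2.69×10^-8)(2278)/(4.7916e-04) = 0.1279 Ω
V = IR = 497 × 0.1279 = 63.6 V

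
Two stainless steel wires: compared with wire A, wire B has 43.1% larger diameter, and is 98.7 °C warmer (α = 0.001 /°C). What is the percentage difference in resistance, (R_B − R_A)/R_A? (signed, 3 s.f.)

R ∝ ρL/d² with ρ ∝ (1+αΔT), so R_B/R_A = (1 + 43.1/100)⁻² × (1 + 0.001×98.7)
= 0.4883 × 1.099 = 0.5365
(R_B − R_A)/R_A = 0.5365 − 1 = -46.3%

-46.3%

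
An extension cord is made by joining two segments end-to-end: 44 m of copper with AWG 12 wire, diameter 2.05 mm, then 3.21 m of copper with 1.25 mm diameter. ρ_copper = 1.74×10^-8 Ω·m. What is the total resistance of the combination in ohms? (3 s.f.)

0.277 Ω

Segment 1: A = π(2.05/2 mm)² = π(1.0250e-03 m)² = 3.301e-06 m²
R₁ = ρL/A = (1.74×10^-8)(44)/(3.301e-06) = 0.232 Ω
Segment 2: A = π(d/2)² = π(6.2500e-04 m)² = 1.227e-06 m²
R₂ = (1.74×10^-8)(3.21)/(1.227e-06) = 0.04551 Ω
R = R₁ + R₂ = 0.277 Ω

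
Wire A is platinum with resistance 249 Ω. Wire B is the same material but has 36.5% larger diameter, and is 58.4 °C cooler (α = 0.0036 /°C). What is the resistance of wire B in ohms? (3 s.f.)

R ∝ ρL/d² with ρ ∝ (1+αΔT), so R_B/R_A = (1 + 36.5/100)⁻² × (1 − 0.0036×58.4)
= 0.5367 × 0.7898 = 0.4239
R_B = 0.4239 × 249 = 106 Ω

106 Ω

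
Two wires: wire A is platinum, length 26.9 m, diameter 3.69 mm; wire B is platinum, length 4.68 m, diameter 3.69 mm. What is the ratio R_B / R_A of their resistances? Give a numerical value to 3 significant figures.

R ∝ ρL/d², so R_B/R_A = (L_B/L_A)
= (4.68/26.9) = 0.174

0.174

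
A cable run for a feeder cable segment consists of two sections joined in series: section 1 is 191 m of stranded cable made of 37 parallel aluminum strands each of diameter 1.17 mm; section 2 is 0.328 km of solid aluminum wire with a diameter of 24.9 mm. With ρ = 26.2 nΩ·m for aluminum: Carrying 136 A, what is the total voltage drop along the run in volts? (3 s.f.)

19.5 V

ρ = 26.2 nΩ·m = 2.62×10^-8 Ω·m
Section 1: A_strand = π(5.8500e-04)² = 1.075e-06 m²; R₁ = ρL/(N·A_s) = (2.62×10^-8)(191)/(37×1.075e-06) = 0.1258 Ω
Section 2: A = π(d/2)² = π(1.2450e-02 m)² = 4.870e-04 m²
R₂ = (2.62×10^-8)(328)/(4.870e-04) = 0.01765 Ω
R = R₁ + R₂ = 0.1434 Ω
V = IR = 136 × 0.1434 = 19.5 V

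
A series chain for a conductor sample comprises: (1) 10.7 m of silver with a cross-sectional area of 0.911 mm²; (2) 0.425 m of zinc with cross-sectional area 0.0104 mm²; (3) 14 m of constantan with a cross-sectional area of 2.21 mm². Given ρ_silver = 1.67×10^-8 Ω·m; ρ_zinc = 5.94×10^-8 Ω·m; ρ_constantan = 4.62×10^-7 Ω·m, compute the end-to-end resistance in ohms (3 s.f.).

5.55 Ω

Seg 1: A = 0.911 mm² = 9.110e-07 m²
R_1 = (1.67×10^-8)(10.7)/(9.110e-07) = 0.1961 Ω
Seg 2: A = 0.0104 mm² = 1.040e-08 m²
R_2 = (5.94×10^-8)(0.425)/(1.040e-08) = 2.427 Ω
Seg 3: A = 2.21 mm² = 2.210e-06 m²
R_3 = (4.62×10^-7)(14)/(2.210e-06) = 2.927 Ω
R_total = R_1 + R_2 + R_3 = 5.55 Ω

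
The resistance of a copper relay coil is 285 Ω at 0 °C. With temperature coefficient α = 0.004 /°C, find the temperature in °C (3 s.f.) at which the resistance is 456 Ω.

R = R₀(1 + α(T − T₀)) ⇒ T = T₀ + (R/R₀ − 1)/α
T = 0 + (456/285 − 1)/0.004 = 0 + (0.6)/0.004 = 150 °C

150 °C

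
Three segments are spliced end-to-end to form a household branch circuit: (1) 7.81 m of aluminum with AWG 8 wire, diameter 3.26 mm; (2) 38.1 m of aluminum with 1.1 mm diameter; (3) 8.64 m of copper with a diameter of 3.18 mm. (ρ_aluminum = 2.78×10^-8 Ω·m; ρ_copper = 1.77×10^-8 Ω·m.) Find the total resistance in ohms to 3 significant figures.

Seg 1: A = π(3.26/2 mm)² = π(1.6300e-03 m)² = 8.347e-06 m²
R_1 = (2.78×10^-8)(7.81)/(8.347e-06) = 0.02601 Ω
Seg 2: A = π(d/2)² = π(5.5000e-04 m)² = 9.503e-07 m²
R_2 = (2.78×10^-8)(38.1)/(9.503e-07) = 1.115 Ω
Seg 3: A = π(d/2)² = π(1.5900e-03 m)² = 7.942e-06 m²
R_3 = (1.77×10^-8)(8.64)/(7.942e-06) = 0.01925 Ω
R_total = R_1 + R_2 + R_3 = 1.16 Ω

1.16 Ω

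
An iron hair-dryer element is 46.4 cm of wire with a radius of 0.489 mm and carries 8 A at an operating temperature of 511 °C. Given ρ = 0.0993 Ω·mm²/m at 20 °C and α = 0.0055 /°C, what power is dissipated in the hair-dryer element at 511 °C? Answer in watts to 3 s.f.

ρ = 0.0993 Ω·mm²/m = 9.93×10^-8 Ω·m
A = πr² = π(4.8900e-04 m)² = 7.512e-07 m²
R₍20₎ = ρL/A = (9.93×10^-8)(0.464)/(7.512e-07) = 0.06133 Ω
R₍511₎ = R₍20₎(1 + αΔT) = 0.06133 × (1 + 0.0055×491) = 0.227 Ω
P = I²R = (8)² × 0.227 = 14.5 W

14.5 W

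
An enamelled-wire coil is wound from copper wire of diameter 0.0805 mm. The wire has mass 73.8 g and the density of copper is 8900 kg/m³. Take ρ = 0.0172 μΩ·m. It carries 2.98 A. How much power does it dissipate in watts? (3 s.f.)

48900 W

ρ = 0.0172 μΩ·m = 1.72×10^-8 Ω·m
A = π(d/2)² = π(4.0250e-05 m)² = 5.0896e-09 m²
L = m/(density·A) = 0.0738/(8900×5.0896e-09) = 1629 m
R = ρL/A = (1.72×10^-8)(1629)/(5.0896e-09) = 5506 Ω
P = I²R = (2.98)² × 5506 = 48900 W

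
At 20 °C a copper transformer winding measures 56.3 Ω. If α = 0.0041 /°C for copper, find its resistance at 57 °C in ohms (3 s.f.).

ΔT = 57 − 20 = 37 °C
R = R₀(1 + αΔT) = 56.3 × (1 + 0.0041×37) = 56.3 × 1.152 = 64.8 Ω

64.8 Ω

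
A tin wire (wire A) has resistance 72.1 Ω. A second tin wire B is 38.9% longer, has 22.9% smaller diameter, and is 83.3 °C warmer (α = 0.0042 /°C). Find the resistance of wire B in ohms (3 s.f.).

R ∝ ρL/d² with ρ ∝ (1+αΔT), so R_B/R_A = (1 + 38.9/100) × (1 − 22.9/100)⁻² × (1 + 0.0042×83.3)
= 1.389 × 1.682 × 1.35 = 3.154
R_B = 3.154 × 72.1 = 227 Ω

227 Ω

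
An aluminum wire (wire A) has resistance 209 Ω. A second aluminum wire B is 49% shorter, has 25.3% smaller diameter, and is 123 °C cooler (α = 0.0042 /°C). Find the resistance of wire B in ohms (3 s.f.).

R ∝ ρL/d² with ρ ∝ (1+αΔT), so R_B/R_A = (1 − 49/100) × (1 − 25.3/100)⁻² × (1 − 0.0042×123)
= 0.51 × 1.792 × 0.4834 = 0.4418
R_B = 0.4418 × 209 = 92.3 Ω

92.3 Ω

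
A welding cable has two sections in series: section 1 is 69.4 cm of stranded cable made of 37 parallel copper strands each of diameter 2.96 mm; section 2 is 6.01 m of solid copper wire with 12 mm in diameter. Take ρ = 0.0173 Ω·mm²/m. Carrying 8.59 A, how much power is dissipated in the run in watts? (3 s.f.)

0.0713 W

ρ = 0.0173 Ω·mm²/m = 1.73×10^-8 Ω·m
Section 1: A_strand = π(1.4800e-03)² = 6.881e-06 m²; R₁ = ρL/(N·A_s) = (1.73×10^-8)(0.694)/(37×6.881e-06) = 4.716×10^-5 Ω
Section 2: A = π(d/2)² = π(6.0000e-03 m)² = 1.131e-04 m²
R₂ = (1.73×10^-8)(6.01)/(1.131e-04) = 9.193×10^-4 Ω
R = R₁ + R₂ = 9.665×10^-4 Ω
P = I²R = (8.59)² × 9.665×10^-4 = 0.0713 W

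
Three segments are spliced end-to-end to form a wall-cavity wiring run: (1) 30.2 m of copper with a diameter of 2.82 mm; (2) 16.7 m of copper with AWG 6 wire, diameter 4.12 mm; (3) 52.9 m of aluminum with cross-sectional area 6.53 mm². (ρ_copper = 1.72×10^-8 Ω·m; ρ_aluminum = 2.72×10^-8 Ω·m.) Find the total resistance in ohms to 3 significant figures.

Seg 1: A = π(d/2)² = π(1.4100e-03 m)² = 6.246e-06 m²
R_1 = (1.72×10^-8)(30.2)/(6.246e-06) = 0.08317 Ω
Seg 2: A = π(4.12/2 mm)² = π(2.0600e-03 m)² = 1.333e-05 m²
R_2 = (1.72×10^-8)(16.7)/(1.333e-05) = 0.02155 Ω
Seg 3: A = 6.53 mm² = 6.530e-06 m²
R_3 = (2.72×10^-8)(52.9)/(6.530e-06) = 0.2203 Ω
R_total = R_1 + R_2 + R_3 = 0.325 Ω

0.325 Ω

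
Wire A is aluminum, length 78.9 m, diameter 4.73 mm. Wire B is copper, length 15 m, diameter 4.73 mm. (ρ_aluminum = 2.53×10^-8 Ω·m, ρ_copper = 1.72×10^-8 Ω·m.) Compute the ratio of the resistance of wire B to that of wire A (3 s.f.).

0.129

R ∝ ρL/d², so R_B/R_A = (ρ_B/ρ_A) × (L_B/L_A)
= (1.72×10^-8/2.53×10^-8) × (15/78.9) = 0.129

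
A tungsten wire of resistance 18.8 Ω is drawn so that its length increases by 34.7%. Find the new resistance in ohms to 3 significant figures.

k = 1 + 34.7/100 = 1.347; volume constant ⇒ A' = A/k, so R' = k²R.
R' = 1.814 × 18.8 = 34.1 Ω

34.1 Ω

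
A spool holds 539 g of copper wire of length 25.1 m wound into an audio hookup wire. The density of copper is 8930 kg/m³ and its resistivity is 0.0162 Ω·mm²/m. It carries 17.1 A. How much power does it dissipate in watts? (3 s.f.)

ρ = 0.0162 Ω·mm²/m = 1.62×10^-8 Ω·m
A = m/(density·L) = 0.539/(8930×25.1) = 2.4047e-06 m²
R = ρL/A = (1.62×10^-8)(25.1)/(2.4047e-06) = 0.1691 Ω
P = I²R = (17.1)² × 0.1691 = 49.4 W

49.4 W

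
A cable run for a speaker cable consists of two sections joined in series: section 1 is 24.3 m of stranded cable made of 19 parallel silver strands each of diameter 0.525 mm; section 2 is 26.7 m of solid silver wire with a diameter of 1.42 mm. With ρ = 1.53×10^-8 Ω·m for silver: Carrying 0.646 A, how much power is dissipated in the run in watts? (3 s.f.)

0.145 W

Section 1: A_strand = π(2.6250e-04)² = 2.165e-07 m²; R₁ = ρL/(N·A_s) = (1.53×10^-8)(24.3)/(19×2.165e-07) = 0.09039 Ω
Section 2: A = π(d/2)² = π(7.1000e-04 m)² = 1.584e-06 m²
R₂ = (1.53×10^-8)(26.7)/(1.584e-06) = 0.258 Ω
R = R₁ + R₂ = 0.3483 Ω
P = I²R = (0.646)² × 0.3483 = 0.145 W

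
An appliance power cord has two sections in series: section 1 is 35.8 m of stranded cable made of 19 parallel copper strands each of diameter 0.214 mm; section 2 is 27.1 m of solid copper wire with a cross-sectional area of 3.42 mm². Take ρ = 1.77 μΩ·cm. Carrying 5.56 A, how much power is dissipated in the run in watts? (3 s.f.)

33.0 W

ρ = 1.77 μΩ·cm = 1.77×10^-8 Ω·m
Section 1: A_strand = π(1.0700e-04)² = 3.597e-08 m²; R₁ = ρL/(N·A_s) = (1.77×10^-8)(35.8)/(19×3.597e-08) = 0.9272 Ω
Section 2: A = 3.42 mm² = 3.420e-06 m²
R₂ = (1.77×10^-8)(27.1)/(3.420e-06) = 0.1403 Ω
R = R₁ + R₂ = 1.067 Ω
P = I²R = (5.56)² × 1.067 = 33.0 W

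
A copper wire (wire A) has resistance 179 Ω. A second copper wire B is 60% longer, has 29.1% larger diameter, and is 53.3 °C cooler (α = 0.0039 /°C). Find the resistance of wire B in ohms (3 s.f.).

R ∝ ρL/d² with ρ ∝ (1+αΔT), so R_B/R_A = (1 + 60/100) × (1 + 29.1/100)⁻² × (1 − 0.0039×53.3)
= 1.6 × 0.6 × 0.7921 = 0.7604
R_B = 0.7604 × 179 = 136 Ω

136 Ω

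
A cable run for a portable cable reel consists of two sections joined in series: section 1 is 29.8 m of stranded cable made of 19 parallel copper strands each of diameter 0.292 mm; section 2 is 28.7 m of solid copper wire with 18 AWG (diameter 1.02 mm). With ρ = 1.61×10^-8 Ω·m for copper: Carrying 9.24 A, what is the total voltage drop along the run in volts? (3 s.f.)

8.71 V

Section 1: A_strand = π(1.4600e-04)² = 6.697e-08 m²; R₁ = ρL/(N·A_s) = (1.61×10^-8)(29.8)/(19×6.697e-08) = 0.3771 Ω
Section 2: A = π(1.02/2 mm)² = π(5.1000e-04 m)² = 8.171e-07 m²
R₂ = (1.61×10^-8)(28.7)/(8.171e-07) = 0.5655 Ω
R = R₁ + R₂ = 0.9426 Ω
V = IR = 9.24 × 0.9426 = 8.71 V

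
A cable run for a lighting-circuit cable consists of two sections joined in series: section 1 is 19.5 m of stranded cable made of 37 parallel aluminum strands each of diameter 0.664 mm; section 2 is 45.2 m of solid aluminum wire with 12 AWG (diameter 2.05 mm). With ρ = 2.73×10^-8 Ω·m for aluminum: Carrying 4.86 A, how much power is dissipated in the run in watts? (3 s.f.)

9.81 W

Section 1: A_strand = π(3.3200e-04)² = 3.463e-07 m²; R₁ = ρL/(N·A_s) = (2.73×10^-8)(19.5)/(37×3.463e-07) = 0.04155 Ω
Section 2: A = π(2.05/2 mm)² = π(1.0250e-03 m)² = 3.301e-06 m²
R₂ = (2.73×10^-8)(45.2)/(3.301e-06) = 0.3739 Ω
R = R₁ + R₂ = 0.4154 Ω
P = I²R = (4.86)² × 0.4154 = 9.81 W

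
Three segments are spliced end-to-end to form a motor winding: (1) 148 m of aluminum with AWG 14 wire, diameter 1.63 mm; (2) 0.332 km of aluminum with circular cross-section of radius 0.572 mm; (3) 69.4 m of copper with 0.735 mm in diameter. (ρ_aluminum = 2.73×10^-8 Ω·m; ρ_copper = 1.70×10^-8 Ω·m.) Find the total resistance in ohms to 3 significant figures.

Seg 1: A = π(1.63/2 mm)² = π(8.1500e-04 m)² = 2.087e-06 m²
R_1 = (2.73×10^-8)(148)/(2.087e-06) = 1.936 Ω
Seg 2: A = πr² = π(5.7200e-04 m)² = 1.028e-06 m²
R_2 = (2.73×10^-8)(332)/(1.028e-06) = 8.818 Ω
Seg 3: A = π(d/2)² = π(3.6750e-04 m)² = 4.243e-07 m²
R_3 = (1.70×10^-8)(69.4)/(4.243e-07) = 2.781 Ω
R_total = R_1 + R_2 + R_3 = 13.5 Ω

13.5 Ω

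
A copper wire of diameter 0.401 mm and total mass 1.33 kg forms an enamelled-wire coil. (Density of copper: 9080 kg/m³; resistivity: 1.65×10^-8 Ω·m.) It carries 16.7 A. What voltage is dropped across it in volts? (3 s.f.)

A = π(d/2)² = π(2.0050e-04 m)² = 1.2629e-07 m²
L = m/(density·A) = 1.33/(9080×1.2629e-07) = 1160 m
R = ρL/A = (1.65×10^-8)(1160)/(1.2629e-07) = 151.5 Ω
V = IR = 16.7 × 151.5 = 2530 V

2530 V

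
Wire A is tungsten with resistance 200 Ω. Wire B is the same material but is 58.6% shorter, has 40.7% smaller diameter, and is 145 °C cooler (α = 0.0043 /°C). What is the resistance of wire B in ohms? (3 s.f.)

88.7 Ω

R ∝ ρL/d² with ρ ∝ (1+αΔT), so R_B/R_A = (1 − 58.6/100) × (1 − 40.7/100)⁻² × (1 − 0.0043×145)
= 0.414 × 2.844 × 0.3765 = 0.4433
R_B = 0.4433 × 200 = 88.7 Ω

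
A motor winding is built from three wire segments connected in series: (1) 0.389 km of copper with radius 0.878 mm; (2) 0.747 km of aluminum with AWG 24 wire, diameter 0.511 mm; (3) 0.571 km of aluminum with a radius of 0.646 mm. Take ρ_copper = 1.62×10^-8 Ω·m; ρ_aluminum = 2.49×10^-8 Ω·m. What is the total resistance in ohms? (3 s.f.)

104 Ω

Seg 1: A = πr² = π(8.7800e-04 m)² = 2.422e-06 m²
R_1 = (1.62×10^-8)(389)/(2.422e-06) = 2.602 Ω
Seg 2: A = π(0.511/2 mm)² = π(2.5550e-04 m)² = 2.051e-07 m²
R_2 = (2.49×10^-8)(747)/(2.051e-07) = 90.7 Ω
Seg 3: A = πr² = π(6.4600e-04 m)² = 1.311e-06 m²
R_3 = (2.49×10^-8)(571)/(1.311e-06) = 10.84 Ω
R_total = R_1 + R_2 + R_3 = 104 Ω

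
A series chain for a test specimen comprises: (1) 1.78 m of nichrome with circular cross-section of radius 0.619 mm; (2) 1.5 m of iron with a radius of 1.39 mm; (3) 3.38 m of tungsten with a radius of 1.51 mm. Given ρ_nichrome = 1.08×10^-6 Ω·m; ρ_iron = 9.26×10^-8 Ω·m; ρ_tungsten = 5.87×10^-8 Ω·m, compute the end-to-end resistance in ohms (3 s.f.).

1.65 Ω

Seg 1: A = πr² = π(6.1900e-04 m)² = 1.204e-06 m²
R_1 = (1.08×10^-6)(1.78)/(1.204e-06) = 1.597 Ω
Seg 2: A = πr² = π(1.3900e-03 m)² = 6.070e-06 m²
R_2 = (9.26×10^-8)(1.5)/(6.070e-06) = 0.02288 Ω
Seg 3: A = πr² = π(1.5100e-03 m)² = 7.163e-06 m²
R_3 = (5.87×10^-8)(3.38)/(7.163e-06) = 0.0277 Ω
R_total = R_1 + R_2 + R_3 = 1.65 Ω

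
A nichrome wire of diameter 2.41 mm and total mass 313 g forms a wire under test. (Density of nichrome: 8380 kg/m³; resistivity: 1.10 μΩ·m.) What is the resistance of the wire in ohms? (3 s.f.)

1.97 Ω

ρ = 1.10 μΩ·m = 1.10×10^-6 Ω·m
A = π(d/2)² = π(1.2050e-03 m)² = 4.5617e-06 m²
L = m/(density·A) = 0.313/(8380×4.5617e-06) = 8.188 m
R = ρL/A = (1.10×10^-6)(8.188)/(4.5617e-06) = 1.97 Ω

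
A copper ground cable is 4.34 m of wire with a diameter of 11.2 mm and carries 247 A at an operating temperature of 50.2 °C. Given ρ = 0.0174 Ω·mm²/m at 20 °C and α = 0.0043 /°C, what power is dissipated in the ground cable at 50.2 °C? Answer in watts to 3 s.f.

52.8 W

ρ = 0.0174 Ω·mm²/m = 1.74×10^-8 Ω·m
A = π(d/2)² = π(5.6000e-03 m)² = 9.852e-05 m²
R₍20₎ = ρL/A = (1.74×10^-8)(4.34)/(9.852e-05) = 7.665×10^-4 Ω
R₍50.2₎ = R₍20₎(1 + αΔT) = 7.665×10^-4 × (1 + 0.0043×30.2) = 8.660×10^-4 Ω
P = I²R = (247)² × 8.660×10^-4 = 52.8 W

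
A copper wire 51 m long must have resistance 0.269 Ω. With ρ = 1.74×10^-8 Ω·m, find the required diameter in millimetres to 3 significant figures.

2.05 mm

A = ρL/R = (1.74×10^-8)(51)/(0.269) = 3.299e-06 m²
d = 2√(A/π) = 2.049e-03 m = 2.05 mm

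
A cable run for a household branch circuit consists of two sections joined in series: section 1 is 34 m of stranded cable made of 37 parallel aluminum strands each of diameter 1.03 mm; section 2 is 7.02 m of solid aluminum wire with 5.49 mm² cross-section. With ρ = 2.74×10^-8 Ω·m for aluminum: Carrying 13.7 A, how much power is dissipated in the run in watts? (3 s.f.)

12.2 W

Section 1: A_strand = π(5.1500e-04)² = 8.332e-07 m²; R₁ = ρL/(N·A_s) = (2.74×10^-8)(34)/(37×8.332e-07) = 0.03022 Ω
Section 2: A = 5.49 mm² = 5.490e-06 m²
R₂ = (2.74×10^-8)(7.02)/(5.490e-06) = 0.03504 Ω
R = R₁ + R₂ = 0.06525 Ω
P = I²R = (13.7)² × 0.06525 = 12.2 W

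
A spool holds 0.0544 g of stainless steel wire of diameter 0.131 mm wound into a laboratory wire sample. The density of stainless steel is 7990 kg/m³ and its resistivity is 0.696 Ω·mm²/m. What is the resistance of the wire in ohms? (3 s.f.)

ρ = 0.696 Ω·mm²/m = 6.96×10^-7 Ω·m
A = π(d/2)² = π(6.5500e-05 m)² = 1.3478e-08 m²
L = m/(density·A) = 5.440×10^-5/(7990×1.3478e-08) = 0.5051 m
R = ρL/A = (6.96×10^-7)(0.5051)/(1.3478e-08) = 26.1 Ω

26.1 Ω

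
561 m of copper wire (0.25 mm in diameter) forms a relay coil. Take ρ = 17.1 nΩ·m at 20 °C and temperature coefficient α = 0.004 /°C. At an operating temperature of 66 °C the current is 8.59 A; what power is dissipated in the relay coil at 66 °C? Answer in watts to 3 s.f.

17100 W

ρ = 17.1 nΩ·m = 1.71×10^-8 Ω·m
A = π(d/2)² = π(1.2500e-04 m)² = 4.909e-08 m²
R₍20₎ = ρL/A = (1.71×10^-8)(561)/(4.909e-08) = 195.4 Ω
R₍66₎ = R₍20₎(1 + αΔT) = 195.4 × (1 + 0.004×46) = 231.4 Ω
P = I²R = (8.59)² × 231.4 = 17100 W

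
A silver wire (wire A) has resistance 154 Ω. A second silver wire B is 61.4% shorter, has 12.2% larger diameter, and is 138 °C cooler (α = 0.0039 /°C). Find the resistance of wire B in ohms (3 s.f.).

R ∝ ρL/d² with ρ ∝ (1+αΔT), so R_B/R_A = (1 − 61.4/100) × (1 + 12.2/100)⁻² × (1 − 0.0039×138)
= 0.386 × 0.7944 × 0.4618 = 0.1416
R_B = 0.1416 × 154 = 21.8 Ω

21.8 Ω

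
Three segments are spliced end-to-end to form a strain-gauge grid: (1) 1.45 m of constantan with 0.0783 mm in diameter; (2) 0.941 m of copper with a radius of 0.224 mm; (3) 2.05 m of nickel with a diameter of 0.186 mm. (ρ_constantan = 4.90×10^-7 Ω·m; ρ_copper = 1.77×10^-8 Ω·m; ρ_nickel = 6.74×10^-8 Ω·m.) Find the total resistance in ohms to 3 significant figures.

Seg 1: A = π(d/2)² = π(3.9150e-05 m)² = 4.815e-09 m²
R_1 = (4.90×10^-7)(1.45)/(4.815e-09) = 147.6 Ω
Seg 2: A = πr² = π(2.2400e-04 m)² = 1.576e-07 m²
R_2 = (1.77×10^-8)(0.941)/(1.576e-07) = 0.1057 Ω
Seg 3: A = π(d/2)² = π(9.3000e-05 m)² = 2.717e-08 m²
R_3 = (6.74×10^-8)(2.05)/(2.717e-08) = 5.085 Ω
R_total = R_1 + R_2 + R_3 = 153 Ω

153 Ω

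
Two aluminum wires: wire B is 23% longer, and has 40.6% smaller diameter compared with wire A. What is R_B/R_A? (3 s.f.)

R ∝ L/d², so R_B/R_A = (1 + 23/100) × (1 − 40.6/100)⁻²
= 1.23 × 2.834 = 3.49

3.49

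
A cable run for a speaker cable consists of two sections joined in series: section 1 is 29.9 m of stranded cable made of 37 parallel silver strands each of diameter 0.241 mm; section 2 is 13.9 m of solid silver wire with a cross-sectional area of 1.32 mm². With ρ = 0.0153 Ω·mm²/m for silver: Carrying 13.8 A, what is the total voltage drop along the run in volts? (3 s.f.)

5.96 V

ρ = 0.0153 Ω·mm²/m = 1.53×10^-8 Ω·m
Section 1: A_strand = π(1.2050e-04)² = 4.562e-08 m²; R₁ = ρL/(N·A_s) = (1.53×10^-8)(29.9)/(37×4.562e-08) = 0.271 Ω
Section 2: A = 1.32 mm² = 1.320e-06 m²
R₂ = (1.53×10^-8)(13.9)/(1.320e-06) = 0.1611 Ω
R = R₁ + R₂ = 0.4322 Ω
V = IR = 13.8 × 0.4322 = 5.96 V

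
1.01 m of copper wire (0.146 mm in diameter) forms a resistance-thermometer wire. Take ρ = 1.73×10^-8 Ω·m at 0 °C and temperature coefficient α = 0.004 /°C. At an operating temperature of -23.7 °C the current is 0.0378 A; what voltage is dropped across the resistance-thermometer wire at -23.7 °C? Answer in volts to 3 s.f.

A = π(d/2)² = π(7.3000e-05 m)² = 1.674e-08 m²
R₍0₎ = ρL/A = (1.73×10^-8)(1.01)/(1.674e-08) = 1.044 Ω
R₍-23.7₎ = R₍0₎(1 + αΔT) = 1.044 × (1 + 0.004×-23.7) = 0.9447 Ω
V = IR = 0.0378 × 0.9447 = 0.0357 V

0.0357 V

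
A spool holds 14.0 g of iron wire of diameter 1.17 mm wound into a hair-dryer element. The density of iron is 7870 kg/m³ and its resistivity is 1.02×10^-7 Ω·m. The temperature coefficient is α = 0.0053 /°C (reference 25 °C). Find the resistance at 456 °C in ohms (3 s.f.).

A = π(d/2)² = π(5.8500e-04 m)² = 1.0751e-06 m²
L = m/(density·A) = 0.014/(7870×1.0751e-06) = 1.655 m
R = ρL/A = (1.02×10^-7)(1.655)/(1.0751e-06) = 0.157 Ω
R(456 °C) = 0.157 × (1 + 0.0053×431) = 0.516 Ω

0.516 Ω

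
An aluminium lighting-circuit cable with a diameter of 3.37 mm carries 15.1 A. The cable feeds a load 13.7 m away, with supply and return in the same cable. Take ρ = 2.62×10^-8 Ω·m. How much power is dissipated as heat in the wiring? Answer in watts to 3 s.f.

A = π(d/2)² = π(1.6850e-03 m)² = 8.920e-06 m²
Total conductor length (both ways) L = 2 × 13.7 = 27.4 m
R = ρL/A = (2.62×10^-8)(27.4)/(8.920e-06) = 0.08048 Ω
P = I²R = (15.1)² × 0.08048 = 18.4 W

18.4 W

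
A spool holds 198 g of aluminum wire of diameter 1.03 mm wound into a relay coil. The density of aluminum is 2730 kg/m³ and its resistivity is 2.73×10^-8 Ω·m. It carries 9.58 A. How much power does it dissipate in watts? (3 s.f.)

262 W

A = π(d/2)² = π(5.1500e-04 m)² = 8.3323e-07 m²
L = m/(density·A) = 0.198/(2730×8.3323e-07) = 87.04 m
R = ρL/A = (2.73×10^-8)(87.04)/(8.3323e-07) = 2.852 Ω
P = I²R = (9.58)² × 2.852 = 262 W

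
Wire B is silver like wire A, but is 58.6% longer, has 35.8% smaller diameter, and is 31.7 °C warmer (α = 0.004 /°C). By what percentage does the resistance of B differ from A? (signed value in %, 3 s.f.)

334%

R ∝ ρL/d² with ρ ∝ (1+αΔT), so R_B/R_A = (1 + 58.6/100) × (1 − 35.8/100)⁻² × (1 + 0.004×31.7)
= 1.586 × 2.426 × 1.127 = 4.336
(R_B − R_A)/R_A = 4.336 − 1 = 334%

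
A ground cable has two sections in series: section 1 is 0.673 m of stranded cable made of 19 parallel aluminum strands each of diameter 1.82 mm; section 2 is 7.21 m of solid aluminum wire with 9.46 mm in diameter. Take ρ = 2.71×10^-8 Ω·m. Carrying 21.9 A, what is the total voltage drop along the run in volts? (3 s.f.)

Section 1: A_strand = π(9.1000e-04)² = 2.602e-06 m²; R₁ = ρL/(N·A_s) = (2.71×10^-8)(0.673)/(19×2.602e-06) = 3.690×10^-4 Ω
Section 2: A = π(d/2)² = π(4.7300e-03 m)² = 7.029e-05 m²
R₂ = (2.71×10^-8)(7.21)/(7.029e-05) = 0.00278 Ω
R = R₁ + R₂ = 0.003149 Ω
V = IR = 21.9 × 0.003149 = 0.0690 V

0.0690 V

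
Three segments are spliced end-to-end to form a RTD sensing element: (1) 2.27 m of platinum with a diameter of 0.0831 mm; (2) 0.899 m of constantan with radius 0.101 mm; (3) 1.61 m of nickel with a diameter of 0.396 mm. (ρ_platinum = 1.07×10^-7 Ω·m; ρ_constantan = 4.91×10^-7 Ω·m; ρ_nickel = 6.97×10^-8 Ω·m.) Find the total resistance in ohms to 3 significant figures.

Seg 1: A = π(d/2)² = π(4.1550e-05 m)² = 5.424e-09 m²
R_1 = (1.07×10^-7)(2.27)/(5.424e-09) = 44.78 Ω
Seg 2: A = πr² = π(1.0100e-04 m)² = 3.205e-08 m²
R_2 = (4.91×10^-7)(0.899)/(3.205e-08) = 13.77 Ω
Seg 3: A = π(d/2)² = π(1.9800e-04 m)² = 1.232e-07 m²
R_3 = (6.97×10^-8)(1.61)/(1.232e-07) = 0.9111 Ω
R_total = R_1 + R_2 + R_3 = 59.5 Ω

59.5 Ω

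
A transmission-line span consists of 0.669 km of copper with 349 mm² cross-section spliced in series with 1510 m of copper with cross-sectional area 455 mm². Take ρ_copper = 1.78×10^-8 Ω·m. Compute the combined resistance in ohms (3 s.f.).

0.0932 Ω

Segment 1: A = 349 mm² = 3.490e-04 m²
R₁ = ρL/A = (1.78×10^-8)(669)/(3.490e-04) = 0.03412 Ω
Segment 2: A = 455 mm² = 4.550e-04 m²
R₂ = (1.78×10^-8)(1510)/(4.550e-04) = 0.05907 Ω
R = R₁ + R₂ = 0.0932 Ω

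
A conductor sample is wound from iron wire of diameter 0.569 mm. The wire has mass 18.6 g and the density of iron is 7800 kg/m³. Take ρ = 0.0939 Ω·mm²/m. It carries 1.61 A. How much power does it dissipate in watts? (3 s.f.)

8.98 W

ρ = 0.0939 Ω·mm²/m = 9.39×10^-8 Ω·m
A = π(d/2)² = π(2.8450e-04 m)² = 2.5428e-07 m²
L = m/(density·A) = 0.0186/(7800×2.5428e-07) = 9.378 m
R = ρL/A = (9.39×10^-8)(9.378)/(2.5428e-07) = 3.463 Ω
P = I²R = (1.61)² × 3.463 = 8.98 W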